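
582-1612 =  - 1030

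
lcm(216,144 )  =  432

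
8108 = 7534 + 574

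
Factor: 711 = 3^2*79^1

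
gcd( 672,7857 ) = 3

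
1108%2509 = 1108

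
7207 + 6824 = 14031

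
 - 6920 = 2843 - 9763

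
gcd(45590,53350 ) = 970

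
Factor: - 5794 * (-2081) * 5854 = 70583516156=2^2*2081^1*2897^1*2927^1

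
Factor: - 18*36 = - 648 =-  2^3*3^4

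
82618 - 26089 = 56529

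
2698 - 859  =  1839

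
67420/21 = 3210  +  10/21  =  3210.48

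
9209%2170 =529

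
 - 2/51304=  - 1 +25651/25652 = - 0.00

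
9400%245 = 90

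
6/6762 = 1/1127 = 0.00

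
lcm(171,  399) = 1197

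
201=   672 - 471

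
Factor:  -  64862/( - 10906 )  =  113/19 =19^(-1 )*113^1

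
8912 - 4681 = 4231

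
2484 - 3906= - 1422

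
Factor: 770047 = 770047^1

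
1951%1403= 548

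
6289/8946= 6289/8946  =  0.70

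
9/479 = 9/479 = 0.02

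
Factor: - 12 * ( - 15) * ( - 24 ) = -4320 = - 2^5*3^3*5^1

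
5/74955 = 1/14991 = 0.00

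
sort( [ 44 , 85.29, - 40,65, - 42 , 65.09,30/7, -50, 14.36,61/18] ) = [ - 50,- 42 , - 40, 61/18,30/7, 14.36, 44,65,65.09,85.29]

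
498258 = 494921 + 3337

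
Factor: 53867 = 11^1 * 59^1*83^1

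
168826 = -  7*(  -  24118 )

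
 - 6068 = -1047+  - 5021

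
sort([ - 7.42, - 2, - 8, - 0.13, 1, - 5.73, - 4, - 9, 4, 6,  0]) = [ - 9, -8,-7.42, - 5.73, - 4, - 2,- 0.13,0, 1, 4,  6 ]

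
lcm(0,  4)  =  0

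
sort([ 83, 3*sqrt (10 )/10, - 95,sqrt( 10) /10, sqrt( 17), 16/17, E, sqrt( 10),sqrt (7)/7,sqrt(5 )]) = [ - 95, sqrt( 10 ) /10,  sqrt( 7)/7,16/17, 3 * sqrt(10) /10, sqrt ( 5), E, sqrt(10),sqrt ( 17 ),  83] 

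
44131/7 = 6304+ 3/7 = 6304.43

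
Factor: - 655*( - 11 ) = 5^1*11^1*131^1 = 7205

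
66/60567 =22/20189 =0.00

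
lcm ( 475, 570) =2850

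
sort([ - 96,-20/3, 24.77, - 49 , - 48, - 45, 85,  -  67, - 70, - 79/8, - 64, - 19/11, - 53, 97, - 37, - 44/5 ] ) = [ - 96, - 70, - 67,-64 , - 53 , - 49,  -  48, - 45, - 37, - 79/8, - 44/5, - 20/3, - 19/11,24.77, 85,97] 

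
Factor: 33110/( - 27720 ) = - 43/36=-2^( - 2 )*3^(  -  2) * 43^1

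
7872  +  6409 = 14281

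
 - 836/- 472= 1 + 91/118=1.77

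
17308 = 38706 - 21398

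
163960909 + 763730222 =927691131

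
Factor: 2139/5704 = 2^( - 3 )*3^1 = 3/8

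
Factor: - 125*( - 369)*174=8025750 = 2^1*3^3*5^3 *29^1 * 41^1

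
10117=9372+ 745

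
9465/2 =4732 + 1/2  =  4732.50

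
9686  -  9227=459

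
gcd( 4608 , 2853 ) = 9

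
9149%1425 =599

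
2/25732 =1/12866 = 0.00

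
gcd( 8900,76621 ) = 1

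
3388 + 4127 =7515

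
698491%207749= 75244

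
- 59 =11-70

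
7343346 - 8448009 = -1104663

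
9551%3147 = 110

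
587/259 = 2 + 69/259 = 2.27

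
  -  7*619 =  - 4333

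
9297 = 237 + 9060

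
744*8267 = 6150648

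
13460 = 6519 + 6941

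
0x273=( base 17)22f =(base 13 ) 393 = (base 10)627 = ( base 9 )766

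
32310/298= 16155/149 = 108.42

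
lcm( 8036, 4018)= 8036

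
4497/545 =8 + 137/545 = 8.25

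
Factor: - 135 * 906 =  - 2^1*3^4*5^1*151^1 = - 122310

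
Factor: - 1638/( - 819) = 2^1 = 2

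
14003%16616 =14003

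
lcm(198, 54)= 594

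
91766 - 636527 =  - 544761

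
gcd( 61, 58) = 1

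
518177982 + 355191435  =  873369417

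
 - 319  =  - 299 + - 20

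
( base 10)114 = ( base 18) 66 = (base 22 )54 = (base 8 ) 162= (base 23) 4m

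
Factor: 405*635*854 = 219627450 = 2^1*3^4*5^2 * 7^1*61^1*127^1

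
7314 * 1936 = 14159904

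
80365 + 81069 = 161434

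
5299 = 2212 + 3087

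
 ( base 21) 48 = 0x5c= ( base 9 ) 112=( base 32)2s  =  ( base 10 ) 92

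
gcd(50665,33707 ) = 1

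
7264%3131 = 1002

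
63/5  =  63/5 = 12.60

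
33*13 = 429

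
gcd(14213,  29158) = 61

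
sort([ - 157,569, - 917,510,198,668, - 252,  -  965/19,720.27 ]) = [ - 917,-252,- 157, - 965/19 , 198,510,569,668,720.27]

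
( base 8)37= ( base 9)34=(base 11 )29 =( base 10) 31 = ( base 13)25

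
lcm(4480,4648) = 371840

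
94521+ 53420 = 147941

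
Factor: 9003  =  3^1*3001^1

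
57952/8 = 7244 =7244.00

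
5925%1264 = 869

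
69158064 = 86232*802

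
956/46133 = 956/46133 = 0.02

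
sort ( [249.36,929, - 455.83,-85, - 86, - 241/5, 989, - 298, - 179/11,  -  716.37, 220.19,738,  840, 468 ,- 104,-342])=[ - 716.37, - 455.83, - 342, - 298, - 104, -86, - 85, - 241/5, - 179/11 , 220.19 , 249.36,468,  738, 840, 929, 989]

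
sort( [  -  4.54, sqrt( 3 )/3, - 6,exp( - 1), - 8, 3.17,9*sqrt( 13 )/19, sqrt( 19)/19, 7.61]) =[ - 8, - 6,  -  4.54,sqrt ( 19 ) /19,exp( - 1 ),  sqrt(3 ) /3, 9*sqrt( 13)/19,  3.17, 7.61 ]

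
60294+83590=143884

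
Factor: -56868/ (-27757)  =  2^2*3^1*7^1*41^( - 1) = 84/41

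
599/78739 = 599/78739= 0.01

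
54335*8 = 434680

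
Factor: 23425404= 2^2 * 3^1* 19^1 *127^1*809^1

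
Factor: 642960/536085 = 752/627 = 2^4*3^( - 1)*11^( - 1 )*19^ (-1 ) * 47^1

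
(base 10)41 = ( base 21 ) 1K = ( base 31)1a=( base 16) 29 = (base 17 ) 27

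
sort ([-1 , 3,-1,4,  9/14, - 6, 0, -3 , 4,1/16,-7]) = [ - 7, - 6, - 3 , - 1 , - 1, 0, 1/16, 9/14, 3,4, 4] 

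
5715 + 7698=13413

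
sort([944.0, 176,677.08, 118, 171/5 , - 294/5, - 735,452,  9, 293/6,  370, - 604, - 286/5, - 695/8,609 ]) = [ - 735, - 604, - 695/8, - 294/5,-286/5,9, 171/5,  293/6,  118,  176, 370,452,  609, 677.08, 944.0]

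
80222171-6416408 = 73805763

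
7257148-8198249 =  - 941101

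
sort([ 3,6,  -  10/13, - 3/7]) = [ - 10/13 , - 3/7 , 3,  6 ]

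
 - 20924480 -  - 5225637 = - 15698843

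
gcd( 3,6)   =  3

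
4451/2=2225  +  1/2 = 2225.50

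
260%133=127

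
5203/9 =578 + 1/9= 578.11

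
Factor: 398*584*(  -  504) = -2^7*3^2*7^1 *73^1*199^1  =  -  117145728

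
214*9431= 2018234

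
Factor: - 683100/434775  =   - 2^2*3^2*17^( - 1 ) * 23^1*31^(  -  1 ) = - 828/527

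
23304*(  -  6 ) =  - 139824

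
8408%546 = 218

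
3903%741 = 198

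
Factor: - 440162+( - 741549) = - 59^1*20029^1 = - 1181711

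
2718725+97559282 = 100278007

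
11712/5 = 11712/5 = 2342.40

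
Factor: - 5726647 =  - 71^1*80657^1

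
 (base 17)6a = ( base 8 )160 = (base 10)112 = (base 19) 5H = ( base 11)A2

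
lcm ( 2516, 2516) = 2516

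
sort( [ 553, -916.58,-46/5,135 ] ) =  [-916.58,  -  46/5,  135,553]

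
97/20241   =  97/20241=0.00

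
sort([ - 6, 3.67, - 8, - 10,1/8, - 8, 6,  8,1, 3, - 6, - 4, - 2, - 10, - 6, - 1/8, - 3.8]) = [ - 10, - 10 ,  -  8, - 8, - 6,-6, - 6, - 4, - 3.8 , - 2, - 1/8, 1/8, 1, 3, 3.67, 6, 8]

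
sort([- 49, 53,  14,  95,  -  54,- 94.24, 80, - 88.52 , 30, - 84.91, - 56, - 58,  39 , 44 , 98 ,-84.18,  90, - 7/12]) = [ - 94.24, -88.52, - 84.91, - 84.18, - 58, -56,-54,-49, - 7/12, 14,30, 39,  44, 53, 80, 90,95,98]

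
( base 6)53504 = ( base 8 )16220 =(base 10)7312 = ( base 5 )213222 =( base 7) 30214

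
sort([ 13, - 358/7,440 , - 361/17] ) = [ - 358/7,-361/17, 13,440] 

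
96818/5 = 19363+3/5 =19363.60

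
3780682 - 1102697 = 2677985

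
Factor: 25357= 25357^1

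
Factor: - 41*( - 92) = 3772 = 2^2*23^1*41^1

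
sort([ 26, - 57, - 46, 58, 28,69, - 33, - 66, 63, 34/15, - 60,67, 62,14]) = [ - 66, - 60, - 57, - 46,  -  33,34/15,14, 26, 28,58, 62, 63, 67,69]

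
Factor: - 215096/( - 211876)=2^1 *7^ ( - 1 )*47^( - 1 )*167^1 = 334/329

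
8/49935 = 8/49935 = 0.00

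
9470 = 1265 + 8205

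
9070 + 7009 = 16079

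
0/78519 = 0 = 0.00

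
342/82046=171/41023 = 0.00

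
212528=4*53132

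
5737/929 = 6+163/929 = 6.18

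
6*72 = 432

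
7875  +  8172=16047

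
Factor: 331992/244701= 232/171 = 2^3*3^( - 2 )*19^( - 1)*29^1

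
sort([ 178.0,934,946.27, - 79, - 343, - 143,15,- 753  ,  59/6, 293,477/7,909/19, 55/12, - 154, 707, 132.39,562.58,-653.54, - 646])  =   [ - 753,-653.54, - 646, - 343,-154, - 143, - 79,55/12,59/6,15 , 909/19,477/7, 132.39,178.0,293, 562.58 , 707,934,946.27 ] 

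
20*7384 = 147680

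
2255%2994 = 2255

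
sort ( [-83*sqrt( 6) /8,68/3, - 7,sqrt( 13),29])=[ - 83*sqrt(6 )/8,-7, sqrt ( 13),68/3,29 ]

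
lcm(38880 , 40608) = 1827360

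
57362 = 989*58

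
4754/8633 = 4754/8633 = 0.55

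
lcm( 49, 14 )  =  98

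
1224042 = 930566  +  293476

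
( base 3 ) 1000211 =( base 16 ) 2ef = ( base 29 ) pq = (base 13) 45a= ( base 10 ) 751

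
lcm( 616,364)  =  8008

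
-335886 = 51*( - 6586) 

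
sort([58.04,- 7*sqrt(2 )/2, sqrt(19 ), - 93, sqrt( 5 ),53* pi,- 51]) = [ - 93, -51, - 7*sqrt( 2)/2, sqrt( 5), sqrt( 19 ), 58.04, 53*pi]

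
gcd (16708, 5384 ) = 4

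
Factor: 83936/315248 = 2^1*17^(  -  1)*19^ (-1)*43^1 =86/323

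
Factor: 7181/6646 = 2^( - 1)*43^1*167^1 * 3323^( - 1) 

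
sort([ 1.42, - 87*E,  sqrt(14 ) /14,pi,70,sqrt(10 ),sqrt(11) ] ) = [ - 87*E,  sqrt(14 ) /14, 1.42,pi, sqrt( 10 ), sqrt(11) , 70]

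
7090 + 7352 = 14442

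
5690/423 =13 + 191/423 = 13.45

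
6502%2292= 1918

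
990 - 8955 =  - 7965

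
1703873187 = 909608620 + 794264567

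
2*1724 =3448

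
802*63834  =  51194868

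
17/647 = 17/647 =0.03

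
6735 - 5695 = 1040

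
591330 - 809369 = -218039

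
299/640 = 299/640 = 0.47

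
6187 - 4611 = 1576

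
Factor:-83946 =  - 2^1*3^1*17^1*823^1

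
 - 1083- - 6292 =5209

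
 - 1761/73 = - 1761/73 = - 24.12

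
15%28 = 15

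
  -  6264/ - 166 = 37 + 61/83 = 37.73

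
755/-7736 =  - 1 + 6981/7736= - 0.10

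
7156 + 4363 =11519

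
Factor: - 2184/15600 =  - 2^( - 1)*5^( - 2 )*7^1 = -7/50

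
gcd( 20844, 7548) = 12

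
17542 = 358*49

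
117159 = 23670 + 93489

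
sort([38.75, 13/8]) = [ 13/8, 38.75 ]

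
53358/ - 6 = - 8893/1 = - 8893.00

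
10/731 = 10/731 = 0.01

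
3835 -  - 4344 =8179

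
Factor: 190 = 2^1*5^1*19^1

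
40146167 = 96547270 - 56401103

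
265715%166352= 99363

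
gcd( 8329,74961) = 8329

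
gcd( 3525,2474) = 1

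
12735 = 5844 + 6891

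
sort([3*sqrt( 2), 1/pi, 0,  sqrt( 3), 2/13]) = [ 0, 2/13,1/pi,sqrt( 3),3*sqrt( 2 ) ]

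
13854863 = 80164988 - 66310125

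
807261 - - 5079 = 812340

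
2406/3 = 802 = 802.00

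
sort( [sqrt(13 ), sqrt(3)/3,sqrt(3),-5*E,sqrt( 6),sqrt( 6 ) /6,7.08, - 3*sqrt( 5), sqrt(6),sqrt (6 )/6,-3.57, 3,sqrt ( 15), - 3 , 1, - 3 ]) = [-5*E, - 3*sqrt(5),-3.57,-3, - 3,sqrt( 6 )/6, sqrt(6)/6,sqrt (3) /3, 1, sqrt(3),sqrt(6 ),sqrt(6),3, sqrt(13),sqrt(15),  7.08]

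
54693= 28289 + 26404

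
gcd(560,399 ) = 7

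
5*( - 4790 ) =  - 23950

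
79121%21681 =14078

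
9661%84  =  1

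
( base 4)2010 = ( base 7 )246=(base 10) 132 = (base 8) 204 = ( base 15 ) 8c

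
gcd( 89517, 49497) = 3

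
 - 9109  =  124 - 9233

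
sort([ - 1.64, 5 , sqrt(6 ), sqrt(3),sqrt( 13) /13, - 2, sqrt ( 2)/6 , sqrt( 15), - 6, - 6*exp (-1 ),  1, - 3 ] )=[ - 6, - 3 , - 6*exp( - 1) , - 2, - 1.64, sqrt(2) /6,sqrt(13 ) /13, 1, sqrt (3), sqrt(6 ), sqrt (15), 5]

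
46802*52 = 2433704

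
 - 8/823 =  - 8/823= - 0.01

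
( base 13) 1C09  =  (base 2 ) 1000010001010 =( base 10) 4234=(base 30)4L4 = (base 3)12210211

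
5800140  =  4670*1242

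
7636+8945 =16581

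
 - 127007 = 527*( - 241) 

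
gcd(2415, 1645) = 35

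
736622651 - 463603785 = 273018866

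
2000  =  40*50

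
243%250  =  243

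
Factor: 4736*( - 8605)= - 2^7*5^1*37^1*1721^1=- 40753280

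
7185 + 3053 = 10238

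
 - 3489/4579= - 3489/4579 = - 0.76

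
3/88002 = 1/29334 = 0.00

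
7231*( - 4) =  - 28924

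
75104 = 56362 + 18742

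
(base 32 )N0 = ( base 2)1011100000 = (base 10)736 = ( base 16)2E0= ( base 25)14B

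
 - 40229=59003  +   - 99232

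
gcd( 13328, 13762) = 14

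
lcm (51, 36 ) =612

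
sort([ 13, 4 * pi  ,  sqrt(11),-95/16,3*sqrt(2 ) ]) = [- 95/16,  sqrt(11), 3*sqrt(2 ),4*pi, 13] 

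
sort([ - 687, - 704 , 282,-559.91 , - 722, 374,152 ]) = [  -  722,-704,-687, - 559.91, 152, 282, 374 ] 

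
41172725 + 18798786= 59971511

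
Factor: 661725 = 3^2*5^2  *  17^1*173^1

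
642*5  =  3210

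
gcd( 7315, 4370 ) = 95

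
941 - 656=285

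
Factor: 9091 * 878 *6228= 49711260744= 2^3* 3^2 * 173^1*439^1*9091^1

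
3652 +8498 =12150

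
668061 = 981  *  681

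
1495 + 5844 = 7339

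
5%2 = 1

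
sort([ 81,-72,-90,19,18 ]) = [-90, - 72, 18  ,  19, 81]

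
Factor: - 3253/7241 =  - 13^( - 1 ) * 557^( - 1 )*3253^1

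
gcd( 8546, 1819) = 1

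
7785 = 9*865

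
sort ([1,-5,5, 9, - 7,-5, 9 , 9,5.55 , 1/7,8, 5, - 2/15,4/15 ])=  [ - 7,  -  5,  -  5,- 2/15, 1/7,4/15, 1,5, 5,  5.55, 8, 9,9 , 9 ] 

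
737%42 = 23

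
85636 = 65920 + 19716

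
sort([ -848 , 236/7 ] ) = [ -848,236/7]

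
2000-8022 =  - 6022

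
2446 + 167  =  2613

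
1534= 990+544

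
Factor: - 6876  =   - 2^2*3^2*191^1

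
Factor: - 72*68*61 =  - 298656 = -2^5*3^2*17^1*61^1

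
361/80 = 361/80 = 4.51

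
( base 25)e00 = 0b10001000101110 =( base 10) 8750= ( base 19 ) 154A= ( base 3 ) 110000002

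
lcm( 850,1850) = 31450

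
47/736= 47/736= 0.06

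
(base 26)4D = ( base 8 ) 165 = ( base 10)117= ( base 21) 5c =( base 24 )4l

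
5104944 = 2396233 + 2708711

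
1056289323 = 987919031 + 68370292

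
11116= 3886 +7230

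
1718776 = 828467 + 890309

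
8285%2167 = 1784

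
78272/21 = 3727 + 5/21 = 3727.24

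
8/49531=8/49531=0.00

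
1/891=1/891 = 0.00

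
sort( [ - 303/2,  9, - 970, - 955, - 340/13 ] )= [ - 970,-955, - 303/2,  -  340/13, 9]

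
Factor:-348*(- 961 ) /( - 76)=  - 3^1*19^( - 1 )*29^1*31^2=-83607/19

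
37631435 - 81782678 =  -44151243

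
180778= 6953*26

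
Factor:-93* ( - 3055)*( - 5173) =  - 3^1*5^1 * 7^1*13^1*31^1*47^1*739^1 = - 1469726895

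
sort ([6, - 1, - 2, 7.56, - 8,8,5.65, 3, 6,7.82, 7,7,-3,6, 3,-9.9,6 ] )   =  [ - 9.9, - 8, - 3, - 2 ,-1, 3, 3, 5.65, 6, 6,6,6, 7, 7,  7.56, 7.82,8]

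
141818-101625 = 40193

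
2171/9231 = 2171/9231 = 0.24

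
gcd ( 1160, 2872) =8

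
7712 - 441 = 7271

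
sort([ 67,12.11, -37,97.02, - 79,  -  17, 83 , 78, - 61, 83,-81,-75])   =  [-81,-79,-75 , - 61, - 37, - 17 , 12.11, 67,  78, 83,  83, 97.02] 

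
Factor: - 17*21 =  - 3^1*7^1 * 17^1 = -357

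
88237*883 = 77913271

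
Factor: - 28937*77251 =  - 2235412187  =  - 19^1*67^1*1153^1*1523^1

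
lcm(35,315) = 315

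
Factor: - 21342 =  -2^1*3^1*3557^1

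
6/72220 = 3/36110 = 0.00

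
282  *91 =25662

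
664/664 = 1= 1.00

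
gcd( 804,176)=4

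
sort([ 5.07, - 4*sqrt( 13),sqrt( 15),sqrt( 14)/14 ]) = [ - 4*sqrt(13) , sqrt( 14)/14,sqrt( 15 ), 5.07]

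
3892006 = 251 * 15506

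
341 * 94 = 32054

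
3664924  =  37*99052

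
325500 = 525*620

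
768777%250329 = 17790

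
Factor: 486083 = 13^1*139^1*269^1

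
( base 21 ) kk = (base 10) 440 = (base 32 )DO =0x1b8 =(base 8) 670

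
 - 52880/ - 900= 2644/45=58.76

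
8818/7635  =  1+1183/7635 = 1.15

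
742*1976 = 1466192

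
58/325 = 58/325=0.18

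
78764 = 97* 812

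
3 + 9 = 12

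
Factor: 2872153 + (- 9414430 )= -3^1*7^1*311537^1 = - 6542277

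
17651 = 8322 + 9329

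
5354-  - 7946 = 13300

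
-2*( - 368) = 736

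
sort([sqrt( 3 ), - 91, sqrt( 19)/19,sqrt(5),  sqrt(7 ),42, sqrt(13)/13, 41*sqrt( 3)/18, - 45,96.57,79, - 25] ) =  [ - 91 , - 45 , - 25,  sqrt( 19 ) /19, sqrt( 13 )/13,sqrt( 3 ),sqrt( 5 ), sqrt (7 ), 41*sqrt(3)/18, 42,79,96.57] 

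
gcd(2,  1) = 1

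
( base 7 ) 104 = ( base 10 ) 53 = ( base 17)32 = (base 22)29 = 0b110101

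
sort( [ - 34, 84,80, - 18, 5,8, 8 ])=[-34, -18,5,8, 8,80,  84]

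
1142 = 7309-6167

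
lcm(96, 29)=2784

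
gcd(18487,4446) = 19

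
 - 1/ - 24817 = 1/24817 = 0.00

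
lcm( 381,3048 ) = 3048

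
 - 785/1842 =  - 785/1842 =- 0.43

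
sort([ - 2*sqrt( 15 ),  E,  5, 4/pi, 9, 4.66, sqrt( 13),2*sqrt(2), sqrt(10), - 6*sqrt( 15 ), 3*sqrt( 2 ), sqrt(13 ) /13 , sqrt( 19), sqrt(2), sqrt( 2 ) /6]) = [-6*sqrt( 15 ),-2*sqrt ( 15), sqrt (2) /6, sqrt(13) /13, 4/pi,sqrt( 2 ), E, 2*sqrt(2), sqrt( 10 ), sqrt( 13),3*sqrt(2),sqrt( 19 ) , 4.66,5, 9] 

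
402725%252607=150118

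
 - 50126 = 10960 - 61086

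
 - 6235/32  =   - 6235/32 =-194.84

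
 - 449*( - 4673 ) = 2098177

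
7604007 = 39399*193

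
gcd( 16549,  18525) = 247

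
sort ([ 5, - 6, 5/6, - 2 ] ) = [ - 6,-2, 5/6,5]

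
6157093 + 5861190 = 12018283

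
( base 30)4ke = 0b1000001110110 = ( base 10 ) 4214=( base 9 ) 5702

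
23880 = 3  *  7960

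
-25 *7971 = -199275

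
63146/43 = 1468 + 22/43 = 1468.51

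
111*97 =10767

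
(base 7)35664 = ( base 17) 1F0A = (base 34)80a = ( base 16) 242A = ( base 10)9258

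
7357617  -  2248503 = 5109114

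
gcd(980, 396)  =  4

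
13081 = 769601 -756520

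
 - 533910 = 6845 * (-78) 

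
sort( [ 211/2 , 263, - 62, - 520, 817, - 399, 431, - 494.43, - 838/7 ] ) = [-520, - 494.43, - 399, -838/7, - 62, 211/2, 263, 431, 817]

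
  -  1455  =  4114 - 5569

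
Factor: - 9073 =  - 43^1*211^1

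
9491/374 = 25 + 141/374 = 25.38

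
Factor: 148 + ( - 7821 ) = - 7673^1 = - 7673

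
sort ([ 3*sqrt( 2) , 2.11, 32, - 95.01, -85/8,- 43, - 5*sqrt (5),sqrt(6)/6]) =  [ - 95.01 , - 43,-5*sqrt ( 5), - 85/8,sqrt(6)/6,2.11,3*sqrt(2),32 ] 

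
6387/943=6+729/943 = 6.77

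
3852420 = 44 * 87555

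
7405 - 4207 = 3198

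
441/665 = 63/95 = 0.66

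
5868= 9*652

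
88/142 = 44/71 = 0.62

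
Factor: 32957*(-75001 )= -2471807957 = - 179^1*419^1 * 32957^1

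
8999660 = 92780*97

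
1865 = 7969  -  6104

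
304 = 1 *304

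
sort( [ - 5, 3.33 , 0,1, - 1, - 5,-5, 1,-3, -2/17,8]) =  [ - 5, - 5, - 5, - 3, - 1, -2/17,0, 1,1,3.33, 8] 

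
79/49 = 79/49  =  1.61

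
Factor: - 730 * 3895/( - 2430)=3^(- 5 ) * 5^1*19^1*41^1*73^1= 284335/243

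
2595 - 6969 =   -  4374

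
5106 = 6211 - 1105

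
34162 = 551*62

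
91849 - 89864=1985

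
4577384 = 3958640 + 618744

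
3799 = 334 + 3465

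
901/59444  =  901/59444 =0.02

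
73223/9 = 73223/9 = 8135.89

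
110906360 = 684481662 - 573575302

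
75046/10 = 37523/5 = 7504.60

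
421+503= 924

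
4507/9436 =4507/9436 = 0.48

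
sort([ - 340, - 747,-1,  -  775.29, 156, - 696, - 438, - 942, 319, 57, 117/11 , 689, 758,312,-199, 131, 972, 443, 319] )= [  -  942, - 775.29, - 747, - 696,-438 ,-340 , - 199, - 1,117/11, 57, 131 , 156, 312,319, 319,443,689,  758,972]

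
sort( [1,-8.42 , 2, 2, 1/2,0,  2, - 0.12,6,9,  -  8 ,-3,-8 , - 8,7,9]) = [ - 8.42, - 8,-8, - 8, -3, - 0.12,0,1/2,1, 2,2,2,6,7,9,9]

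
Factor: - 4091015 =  - 5^1*79^1*10357^1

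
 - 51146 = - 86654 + 35508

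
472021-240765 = 231256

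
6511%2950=611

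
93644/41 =2284 = 2284.00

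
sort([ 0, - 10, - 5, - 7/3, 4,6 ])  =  [- 10, - 5 ,-7/3, 0, 4,  6] 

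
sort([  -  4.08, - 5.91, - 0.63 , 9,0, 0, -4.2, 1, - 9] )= [ - 9,-5.91, - 4.2,-4.08 , - 0.63,0, 0, 1,9]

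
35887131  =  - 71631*( - 501) 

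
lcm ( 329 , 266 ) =12502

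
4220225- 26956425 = - 22736200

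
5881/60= 98 + 1/60 =98.02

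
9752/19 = 9752/19 =513.26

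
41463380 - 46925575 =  - 5462195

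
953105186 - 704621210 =248483976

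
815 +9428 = 10243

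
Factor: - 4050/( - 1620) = 2^ ( - 1 ) * 5^1  =  5/2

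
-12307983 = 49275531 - 61583514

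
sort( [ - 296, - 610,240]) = [ - 610,-296, 240 ]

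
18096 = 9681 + 8415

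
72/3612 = 6/301 = 0.02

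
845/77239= 845/77239 = 0.01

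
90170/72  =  45085/36=1252.36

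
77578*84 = 6516552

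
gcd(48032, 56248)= 632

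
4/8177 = 4/8177=0.00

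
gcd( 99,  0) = 99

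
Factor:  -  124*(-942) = 116808 = 2^3*3^1*31^1*157^1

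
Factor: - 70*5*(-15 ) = 2^1*3^1*5^3*7^1 = 5250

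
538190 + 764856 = 1303046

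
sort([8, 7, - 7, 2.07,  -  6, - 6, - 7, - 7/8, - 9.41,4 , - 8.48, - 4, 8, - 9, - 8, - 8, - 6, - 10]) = [ -10, - 9.41, - 9 ,  -  8.48, - 8 , - 8, - 7, - 7, - 6, - 6, - 6, - 4, - 7/8, 2.07, 4, 7 , 8,8 ]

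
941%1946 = 941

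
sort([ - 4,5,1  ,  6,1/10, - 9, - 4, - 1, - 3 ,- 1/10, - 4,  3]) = [ - 9, - 4,- 4, - 4,-3, - 1,-1/10,1/10,1, 3,  5, 6]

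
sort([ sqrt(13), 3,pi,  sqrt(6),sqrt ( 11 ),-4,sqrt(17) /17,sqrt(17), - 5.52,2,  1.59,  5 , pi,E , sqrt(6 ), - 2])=[ -5.52, - 4, - 2,  sqrt( 17)/17 , 1.59,2, sqrt( 6),  sqrt( 6),E,3, pi,pi,sqrt(11 ),  sqrt ( 13 ),  sqrt( 17 ),5 ]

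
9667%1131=619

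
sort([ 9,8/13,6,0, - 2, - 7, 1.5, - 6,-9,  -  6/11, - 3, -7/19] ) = [  -  9, - 7, - 6,-3, - 2, - 6/11, - 7/19, 0,8/13,1.5,  6, 9]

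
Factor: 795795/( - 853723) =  - 61215/65671 = - 3^1*5^1*7^1*11^1*17^( - 1) * 53^1  *3863^ ( - 1)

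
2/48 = 1/24 =0.04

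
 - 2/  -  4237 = 2/4237 = 0.00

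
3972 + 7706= 11678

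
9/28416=3/9472 =0.00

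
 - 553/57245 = -553/57245 = - 0.01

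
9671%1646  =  1441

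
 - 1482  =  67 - 1549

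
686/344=1 + 171/172   =  1.99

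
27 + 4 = 31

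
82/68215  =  82/68215=   0.00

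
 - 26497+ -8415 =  - 34912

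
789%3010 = 789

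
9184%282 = 160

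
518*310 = 160580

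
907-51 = 856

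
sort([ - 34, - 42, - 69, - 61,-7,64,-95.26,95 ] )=[-95.26, - 69 , - 61, -42, - 34, - 7,64, 95]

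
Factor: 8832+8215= 17047 = 17047^1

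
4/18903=4/18903 = 0.00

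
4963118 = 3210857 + 1752261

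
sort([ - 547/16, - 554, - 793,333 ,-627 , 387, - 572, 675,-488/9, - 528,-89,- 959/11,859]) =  [ - 793,-627, - 572,  -  554, - 528, - 89,-959/11, - 488/9,-547/16,333,387,675, 859 ]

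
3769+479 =4248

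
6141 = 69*89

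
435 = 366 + 69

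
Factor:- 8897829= -3^1*509^1*5827^1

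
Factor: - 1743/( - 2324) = 2^ ( - 2 )*3^1 = 3/4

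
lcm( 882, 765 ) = 74970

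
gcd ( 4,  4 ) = 4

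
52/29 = 1 + 23/29 = 1.79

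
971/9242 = 971/9242 = 0.11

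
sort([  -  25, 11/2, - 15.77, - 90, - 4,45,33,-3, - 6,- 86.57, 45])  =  [ - 90,-86.57, -25 , - 15.77 ,  -  6, - 4,  -  3,  11/2, 33, 45,  45]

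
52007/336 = 154+263/336=154.78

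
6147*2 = 12294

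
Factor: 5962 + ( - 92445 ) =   -  86483 = - 197^1 *439^1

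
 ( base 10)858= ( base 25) 198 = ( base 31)RL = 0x35a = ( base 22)1H0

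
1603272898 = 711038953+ 892233945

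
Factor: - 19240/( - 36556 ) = 2^1*5^1*19^( - 1) = 10/19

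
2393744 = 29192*82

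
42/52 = 21/26 = 0.81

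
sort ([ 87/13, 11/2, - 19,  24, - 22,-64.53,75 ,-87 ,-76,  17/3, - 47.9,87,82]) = [ - 87,-76, -64.53, - 47.9, - 22, - 19,11/2 , 17/3,  87/13,24,75,82,87 ] 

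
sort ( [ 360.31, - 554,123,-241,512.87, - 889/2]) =[-554,-889/2,-241,123,360.31 , 512.87]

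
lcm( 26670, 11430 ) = 80010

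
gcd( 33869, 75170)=1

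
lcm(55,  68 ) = 3740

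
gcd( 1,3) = 1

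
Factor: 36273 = 3^1*107^1*113^1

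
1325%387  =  164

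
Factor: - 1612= - 2^2*13^1*31^1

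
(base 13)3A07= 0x2060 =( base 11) 6255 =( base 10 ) 8288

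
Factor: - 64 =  - 2^6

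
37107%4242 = 3171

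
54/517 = 54/517 = 0.10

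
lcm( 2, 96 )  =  96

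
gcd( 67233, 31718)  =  1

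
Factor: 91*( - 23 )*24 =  - 2^3*3^1*7^1*13^1*23^1 = - 50232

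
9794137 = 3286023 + 6508114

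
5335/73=5335/73 = 73.08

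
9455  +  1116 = 10571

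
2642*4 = 10568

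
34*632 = 21488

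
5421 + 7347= 12768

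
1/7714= 1/7714 = 0.00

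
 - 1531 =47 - 1578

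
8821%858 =241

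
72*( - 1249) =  - 89928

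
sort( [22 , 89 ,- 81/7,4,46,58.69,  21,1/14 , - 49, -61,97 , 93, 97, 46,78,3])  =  [ - 61,- 49, - 81/7,1/14,3, 4, 21,22,46,  46,58.69, 78, 89,93,97, 97] 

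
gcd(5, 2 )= 1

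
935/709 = 1 + 226/709 = 1.32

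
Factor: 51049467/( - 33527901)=  -  3^2*7^1*11^( - 1 )*  31^1*709^(  -  1) *1433^(-1)*8713^1 =- 17016489/11175967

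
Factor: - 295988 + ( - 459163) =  - 755151 = -3^1*151^1*1667^1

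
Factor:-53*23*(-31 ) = 23^1*31^1*53^1= 37789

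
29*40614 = 1177806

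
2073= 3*691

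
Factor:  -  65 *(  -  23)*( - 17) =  - 25415=   - 5^1*13^1*17^1*23^1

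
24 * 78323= 1879752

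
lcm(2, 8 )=8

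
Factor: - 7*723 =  - 5061 = - 3^1* 7^1 *241^1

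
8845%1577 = 960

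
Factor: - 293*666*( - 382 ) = 2^2*3^2 *37^1*191^1* 293^1=74542716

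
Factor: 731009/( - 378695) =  - 5^( - 1)  *  89^( - 1)*859^1 = - 859/445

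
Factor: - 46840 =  - 2^3*5^1 * 1171^1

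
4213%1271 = 400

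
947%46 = 27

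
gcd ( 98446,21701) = 1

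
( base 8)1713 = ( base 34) SJ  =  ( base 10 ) 971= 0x3cb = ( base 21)245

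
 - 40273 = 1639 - 41912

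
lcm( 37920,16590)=265440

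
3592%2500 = 1092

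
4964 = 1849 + 3115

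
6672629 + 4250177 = 10922806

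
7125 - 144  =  6981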